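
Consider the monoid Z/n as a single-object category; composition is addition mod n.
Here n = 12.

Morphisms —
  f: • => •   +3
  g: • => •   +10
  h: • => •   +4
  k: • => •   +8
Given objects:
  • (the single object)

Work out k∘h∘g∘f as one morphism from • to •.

Answer: +1

Trace:
  0 +3≡3 +10≡1 +4≡5 +8≡1  (mod 12)
result: +1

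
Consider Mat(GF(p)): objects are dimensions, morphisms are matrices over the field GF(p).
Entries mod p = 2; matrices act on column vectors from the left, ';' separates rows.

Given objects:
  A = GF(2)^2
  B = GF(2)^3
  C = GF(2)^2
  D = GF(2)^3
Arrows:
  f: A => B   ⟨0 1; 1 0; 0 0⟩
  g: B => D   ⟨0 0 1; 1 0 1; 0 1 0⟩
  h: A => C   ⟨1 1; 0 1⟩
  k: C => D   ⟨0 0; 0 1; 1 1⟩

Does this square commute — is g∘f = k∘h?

Along f;g (path 1):
  e0=[1,0] f=>[0,1,0] g=>[0,0,1]
  e1=[0,1] f=>[1,0,0] g=>[0,1,0]
  composite₁ = ⟨0 0; 0 1; 1 0⟩
Along h;k (path 2):
  e0=[1,0] h=>[1,0] k=>[0,0,1]
  e1=[0,1] h=>[1,1] k=>[0,1,0]
  composite₂ = ⟨0 0; 0 1; 1 0⟩
Equal? equal; square commutes

Answer: COMMUTES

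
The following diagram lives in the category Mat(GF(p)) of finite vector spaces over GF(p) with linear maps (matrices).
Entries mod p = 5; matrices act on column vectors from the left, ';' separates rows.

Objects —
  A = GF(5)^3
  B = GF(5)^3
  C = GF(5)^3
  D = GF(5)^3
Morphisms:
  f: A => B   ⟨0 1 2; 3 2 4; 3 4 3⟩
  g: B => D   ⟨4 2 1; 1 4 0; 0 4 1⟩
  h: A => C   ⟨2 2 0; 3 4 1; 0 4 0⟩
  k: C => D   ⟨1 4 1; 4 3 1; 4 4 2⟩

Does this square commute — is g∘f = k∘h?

1) trace f;g:
  e0=⟨1,0,0⟩ f=>⟨0,3,3⟩ g=>⟨4,2,0⟩
  e1=⟨0,1,0⟩ f=>⟨1,2,4⟩ g=>⟨2,4,2⟩
  e2=⟨0,0,1⟩ f=>⟨2,4,3⟩ g=>⟨4,3,4⟩
  ⟦path⟧₁ = ⟨4 2 4; 2 4 3; 0 2 4⟩
2) trace h;k:
  e0=⟨1,0,0⟩ h=>⟨2,3,0⟩ k=>⟨4,2,0⟩
  e1=⟨0,1,0⟩ h=>⟨2,4,4⟩ k=>⟨2,4,2⟩
  e2=⟨0,0,1⟩ h=>⟨0,1,0⟩ k=>⟨4,3,4⟩
  ⟦path⟧₂ = ⟨4 2 4; 2 4 3; 0 2 4⟩
Equal? same morphism ✓

Answer: COMMUTES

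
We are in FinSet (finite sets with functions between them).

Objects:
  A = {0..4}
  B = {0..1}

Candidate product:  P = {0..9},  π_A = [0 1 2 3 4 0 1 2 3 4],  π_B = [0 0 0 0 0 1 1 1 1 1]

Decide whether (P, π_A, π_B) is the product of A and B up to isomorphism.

|A|·|B| = 5·2 = 10;  |P| = 10
Check the pairing map k ↦ (π_A(k), π_B(k)):
  0 ↦ (0,0)
  1 ↦ (1,0)
  2 ↦ (2,0)
  3 ↦ (3,0)
  4 ↦ (4,0)
  5 ↦ (0,1)
  6 ↦ (1,1)
  7 ↦ (2,1)
  8 ↦ (3,1)
  9 ↦ (4,1)
distinct pairs in image: 10 / 10 needed
  → bijection onto A×B; projections well-typed.

Answer: VALID PRODUCT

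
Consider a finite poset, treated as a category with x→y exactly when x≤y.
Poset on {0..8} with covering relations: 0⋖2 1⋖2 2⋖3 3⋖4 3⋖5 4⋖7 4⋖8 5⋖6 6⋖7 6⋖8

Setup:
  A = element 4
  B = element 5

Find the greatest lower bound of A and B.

Lower bounds of A=4 and B=5: {0,1,2,3}
  0 ⊑ 3
  1 ⊑ 3
  2 ⊑ 3
  3 ⊑ 3
glb = 3

Answer: A∧B = 3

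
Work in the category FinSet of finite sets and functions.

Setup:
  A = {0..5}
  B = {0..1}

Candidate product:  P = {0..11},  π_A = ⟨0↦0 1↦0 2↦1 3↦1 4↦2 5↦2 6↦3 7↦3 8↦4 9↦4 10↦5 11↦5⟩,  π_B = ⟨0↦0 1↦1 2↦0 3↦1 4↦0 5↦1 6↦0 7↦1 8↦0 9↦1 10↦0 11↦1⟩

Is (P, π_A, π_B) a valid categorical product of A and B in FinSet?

|A|·|B| = 6·2 = 12;  |P| = 12
Check the pairing map k ↦ (π_A(k), π_B(k)):
  0 ↦ (0,0)
  1 ↦ (0,1)
  2 ↦ (1,0)
  3 ↦ (1,1)
  4 ↦ (2,0)
  5 ↦ (2,1)
  6 ↦ (3,0)
  7 ↦ (3,1)
  8 ↦ (4,0)
  9 ↦ (4,1)
  10 ↦ (5,0)
  11 ↦ (5,1)
distinct pairs in image: 12 / 12 needed
  → bijection onto A×B; projections well-typed.

Answer: VALID PRODUCT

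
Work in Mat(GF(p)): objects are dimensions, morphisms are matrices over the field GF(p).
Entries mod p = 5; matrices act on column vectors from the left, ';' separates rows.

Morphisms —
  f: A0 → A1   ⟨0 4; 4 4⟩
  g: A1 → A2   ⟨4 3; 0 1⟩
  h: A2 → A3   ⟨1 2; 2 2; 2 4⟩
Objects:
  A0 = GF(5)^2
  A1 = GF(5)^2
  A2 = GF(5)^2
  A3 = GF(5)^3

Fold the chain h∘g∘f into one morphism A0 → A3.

Answer: ⟨0 1; 2 4; 0 2⟩

Trace:
  e0=[1,0] f→[0,4] g→[2,4] h→[0,2,0]
  e1=[0,1] f→[4,4] g→[3,4] h→[1,4,2]
result: ⟨0 1; 2 4; 0 2⟩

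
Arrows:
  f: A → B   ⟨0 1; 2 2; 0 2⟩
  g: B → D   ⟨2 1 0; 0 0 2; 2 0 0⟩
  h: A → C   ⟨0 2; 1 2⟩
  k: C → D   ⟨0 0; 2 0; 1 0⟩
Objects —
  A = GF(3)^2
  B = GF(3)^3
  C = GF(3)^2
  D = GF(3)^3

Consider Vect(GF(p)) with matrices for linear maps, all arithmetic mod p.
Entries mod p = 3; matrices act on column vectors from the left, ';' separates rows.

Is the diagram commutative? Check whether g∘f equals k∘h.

Path 1 = f;g:
  e0=(1,0) f→(0,2,0) g→(2,0,0)
  e1=(0,1) f→(1,2,2) g→(1,1,2)
  composite₁ = ⟨2 1; 0 1; 0 2⟩
Path 2 = h;k:
  e0=(1,0) h→(0,1) k→(0,0,0)
  e1=(0,1) h→(2,2) k→(0,1,2)
  composite₂ = ⟨0 0; 0 1; 0 2⟩
Equal? distinct morphisms ✗

Answer: DOES NOT COMMUTE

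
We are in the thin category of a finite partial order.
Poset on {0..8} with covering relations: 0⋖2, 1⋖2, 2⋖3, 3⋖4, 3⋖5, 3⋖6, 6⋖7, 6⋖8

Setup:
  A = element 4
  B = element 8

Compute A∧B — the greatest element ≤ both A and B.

{x : x≤A ∧ x≤B} = {0,1,2,3}  (A=4, B=8)
  0 ≤ 3
  1 ≤ 3
  2 ≤ 3
  3 ≤ 3
glb = 3

Answer: A∧B = 3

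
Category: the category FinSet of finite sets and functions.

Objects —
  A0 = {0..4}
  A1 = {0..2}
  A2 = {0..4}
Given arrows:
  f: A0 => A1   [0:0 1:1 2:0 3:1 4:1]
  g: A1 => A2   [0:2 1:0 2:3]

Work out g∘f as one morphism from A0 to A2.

Answer: [0:2 1:0 2:2 3:0 4:0]

Trace:
  0 f=>0 g=>2
  1 f=>1 g=>0
  2 f=>0 g=>2
  3 f=>1 g=>0
  4 f=>1 g=>0
⟦path⟧: [0:2 1:0 2:2 3:0 4:0]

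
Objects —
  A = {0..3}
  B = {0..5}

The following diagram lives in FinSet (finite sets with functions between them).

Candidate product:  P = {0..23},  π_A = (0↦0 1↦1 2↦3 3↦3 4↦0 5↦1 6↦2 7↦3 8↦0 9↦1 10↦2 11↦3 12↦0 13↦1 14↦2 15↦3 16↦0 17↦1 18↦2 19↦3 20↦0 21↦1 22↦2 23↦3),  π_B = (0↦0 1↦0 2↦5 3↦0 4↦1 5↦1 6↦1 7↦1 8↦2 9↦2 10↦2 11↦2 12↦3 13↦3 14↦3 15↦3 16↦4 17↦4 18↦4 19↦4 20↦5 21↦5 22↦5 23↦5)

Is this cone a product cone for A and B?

Answer: NOT A VALID PRODUCT — duplicate pair at indices 23,2

Derivation:
|A|·|B| = 4·6 = 24;  |P| = 24
Check the pairing map k ↦ (π_A(k), π_B(k)):
  0 ↦ (0,0)
  1 ↦ (1,0)
  2 ↦ (3,5)
  3 ↦ (3,0)
  4 ↦ (0,1)
  5 ↦ (1,1)
  6 ↦ (2,1)
  7 ↦ (3,1)
  8 ↦ (0,2)
  9 ↦ (1,2)
  10 ↦ (2,2)
  11 ↦ (3,2)
  12 ↦ (0,3)
  13 ↦ (1,3)
  14 ↦ (2,3)
  15 ↦ (3,3)
  16 ↦ (0,4)
  17 ↦ (1,4)
  18 ↦ (2,4)
  19 ↦ (3,4)
  20 ↦ (0,5)
  21 ↦ (1,5)
  22 ↦ (2,5)
  23 ↦ (3,5)  ✗ repeats pair of k=2
distinct pairs in image: 23 / 24 needed
  → (3,5) hit at k=2 and k=23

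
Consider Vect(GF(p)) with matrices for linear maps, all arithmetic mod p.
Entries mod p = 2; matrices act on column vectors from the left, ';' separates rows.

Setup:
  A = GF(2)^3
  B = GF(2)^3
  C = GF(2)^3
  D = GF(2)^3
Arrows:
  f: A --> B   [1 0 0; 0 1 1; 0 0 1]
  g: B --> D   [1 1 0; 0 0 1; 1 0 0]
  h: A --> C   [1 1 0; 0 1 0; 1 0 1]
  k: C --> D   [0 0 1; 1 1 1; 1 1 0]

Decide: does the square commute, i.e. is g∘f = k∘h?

Path 1 = f;g:
  e0=(1,0,0) f-->(1,0,0) g-->(1,0,1)
  e1=(0,1,0) f-->(0,1,0) g-->(1,0,0)
  e2=(0,0,1) f-->(0,1,1) g-->(1,1,0)
  ⟦path⟧₁ = [1 1 1; 0 0 1; 1 0 0]
Path 2 = h;k:
  e0=(1,0,0) h-->(1,0,1) k-->(1,0,1)
  e1=(0,1,0) h-->(1,1,0) k-->(0,0,0)
  e2=(0,0,1) h-->(0,0,1) k-->(1,1,0)
  ⟦path⟧₂ = [1 0 1; 0 0 1; 1 0 0]
Equal? distinct morphisms ✗

Answer: DOES NOT COMMUTE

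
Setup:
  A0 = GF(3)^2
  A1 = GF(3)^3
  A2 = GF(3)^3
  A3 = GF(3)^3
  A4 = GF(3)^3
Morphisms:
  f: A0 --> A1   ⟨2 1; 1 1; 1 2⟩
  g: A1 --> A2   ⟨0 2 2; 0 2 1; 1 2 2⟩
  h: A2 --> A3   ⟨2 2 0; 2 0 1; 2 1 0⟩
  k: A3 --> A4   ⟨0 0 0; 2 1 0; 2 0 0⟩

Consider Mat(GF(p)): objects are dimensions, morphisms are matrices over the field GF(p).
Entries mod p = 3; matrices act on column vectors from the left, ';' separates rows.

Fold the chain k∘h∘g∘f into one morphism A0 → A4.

Answer: ⟨0 0; 0 2; 1 1⟩

Derivation:
  e0=(1,0) f-->(2,1,1) g-->(1,0,0) h-->(2,2,2) k-->(0,0,1)
  e1=(0,1) f-->(1,1,2) g-->(0,1,1) h-->(2,1,1) k-->(0,2,1)
composite: ⟨0 0; 0 2; 1 1⟩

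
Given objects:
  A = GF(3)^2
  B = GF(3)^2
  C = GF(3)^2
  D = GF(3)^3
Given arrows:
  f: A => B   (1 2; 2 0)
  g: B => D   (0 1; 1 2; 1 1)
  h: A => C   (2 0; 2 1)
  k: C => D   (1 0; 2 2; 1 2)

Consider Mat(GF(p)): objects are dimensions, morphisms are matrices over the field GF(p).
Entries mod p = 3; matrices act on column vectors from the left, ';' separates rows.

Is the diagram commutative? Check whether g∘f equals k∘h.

1) trace f;g:
  e0=[1,0] f=>[1,2] g=>[2,2,0]
  e1=[0,1] f=>[2,0] g=>[0,2,2]
  composite₁ = (2 0; 2 2; 0 2)
2) trace h;k:
  e0=[1,0] h=>[2,2] k=>[2,2,0]
  e1=[0,1] h=>[0,1] k=>[0,2,2]
  composite₂ = (2 0; 2 2; 0 2)
Equal? YES — commutes

Answer: COMMUTES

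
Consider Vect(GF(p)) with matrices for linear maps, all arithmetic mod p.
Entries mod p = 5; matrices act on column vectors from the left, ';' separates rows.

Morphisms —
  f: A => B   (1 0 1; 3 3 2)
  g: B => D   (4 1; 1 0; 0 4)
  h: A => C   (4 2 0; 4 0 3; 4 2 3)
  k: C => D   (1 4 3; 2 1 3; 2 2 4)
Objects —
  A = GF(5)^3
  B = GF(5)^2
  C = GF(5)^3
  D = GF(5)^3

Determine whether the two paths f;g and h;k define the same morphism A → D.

Answer: DOES NOT COMMUTE

Trace:
Along f;g (path 1):
  e0=⟨1,0,0⟩ f=>⟨1,3⟩ g=>⟨2,1,2⟩
  e1=⟨0,1,0⟩ f=>⟨0,3⟩ g=>⟨3,0,2⟩
  e2=⟨0,0,1⟩ f=>⟨1,2⟩ g=>⟨1,1,3⟩
  composite₁ = (2 3 1; 1 0 1; 2 2 3)
Along h;k (path 2):
  e0=⟨1,0,0⟩ h=>⟨4,4,4⟩ k=>⟨2,4,2⟩
  e1=⟨0,1,0⟩ h=>⟨2,0,2⟩ k=>⟨3,0,2⟩
  e2=⟨0,0,1⟩ h=>⟨0,3,3⟩ k=>⟨1,2,3⟩
  composite₂ = (2 3 1; 4 0 2; 2 2 3)
Equal? NO — does not commute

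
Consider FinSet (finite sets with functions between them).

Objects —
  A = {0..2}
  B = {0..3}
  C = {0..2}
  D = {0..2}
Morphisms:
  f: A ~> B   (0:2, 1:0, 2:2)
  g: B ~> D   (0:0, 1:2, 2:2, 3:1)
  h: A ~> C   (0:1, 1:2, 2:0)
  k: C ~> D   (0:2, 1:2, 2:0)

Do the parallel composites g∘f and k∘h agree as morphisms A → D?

Path 1 = f;g:
  0 f~>2 g~>2
  1 f~>0 g~>0
  2 f~>2 g~>2
  result₁ = (0:2, 1:0, 2:2)
Path 2 = h;k:
  0 h~>1 k~>2
  1 h~>2 k~>0
  2 h~>0 k~>2
  result₂ = (0:2, 1:0, 2:2)
Equal? same morphism ✓

Answer: COMMUTES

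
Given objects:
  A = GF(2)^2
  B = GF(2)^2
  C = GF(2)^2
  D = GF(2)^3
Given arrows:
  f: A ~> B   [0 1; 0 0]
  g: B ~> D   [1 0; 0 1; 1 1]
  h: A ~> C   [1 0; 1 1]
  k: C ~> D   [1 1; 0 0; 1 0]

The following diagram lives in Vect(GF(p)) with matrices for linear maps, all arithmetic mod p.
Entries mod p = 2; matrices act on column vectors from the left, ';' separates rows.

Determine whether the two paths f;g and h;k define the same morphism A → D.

1) trace f;g:
  e0=[1,0] f~>[0,0] g~>[0,0,0]
  e1=[0,1] f~>[1,0] g~>[1,0,1]
  ⟦path⟧₁ = [0 1; 0 0; 0 1]
2) trace h;k:
  e0=[1,0] h~>[1,1] k~>[0,0,1]
  e1=[0,1] h~>[0,1] k~>[1,0,0]
  ⟦path⟧₂ = [0 1; 0 0; 1 0]
Equal? differ; not commutative

Answer: DOES NOT COMMUTE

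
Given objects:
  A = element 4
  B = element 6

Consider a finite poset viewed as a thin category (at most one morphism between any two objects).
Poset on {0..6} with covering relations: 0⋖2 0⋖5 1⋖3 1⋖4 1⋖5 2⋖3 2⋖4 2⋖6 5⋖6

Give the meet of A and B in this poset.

{x : x≤A ∧ x≤B} = {0,1,2}  (A=4, B=6)
  maximal lower bounds 1 and 2 are incomparable: neither 1≤2 nor 2≤1
→ no greatest lower bound exists

Answer: NO MEET EXISTS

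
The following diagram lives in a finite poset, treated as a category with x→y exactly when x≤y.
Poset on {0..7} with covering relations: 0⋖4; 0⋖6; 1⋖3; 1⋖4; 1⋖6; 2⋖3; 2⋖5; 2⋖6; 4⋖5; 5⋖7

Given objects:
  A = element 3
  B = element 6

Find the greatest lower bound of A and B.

Lower bounds of A=3 and B=6: {1,2}
  maximal lower bounds 1 and 2 are incomparable: neither 1≤2 nor 2≤1
→ no greatest lower bound exists

Answer: NO MEET EXISTS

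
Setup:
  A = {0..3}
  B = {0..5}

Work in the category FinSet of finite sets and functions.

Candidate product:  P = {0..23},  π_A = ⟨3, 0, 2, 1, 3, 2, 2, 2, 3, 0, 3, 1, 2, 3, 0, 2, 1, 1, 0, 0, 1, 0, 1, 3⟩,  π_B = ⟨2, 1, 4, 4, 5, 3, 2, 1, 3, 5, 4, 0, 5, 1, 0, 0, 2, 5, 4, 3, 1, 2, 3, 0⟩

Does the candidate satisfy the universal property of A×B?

|A|·|B| = 4·6 = 24;  |P| = 24
Check the pairing map k ↦ (π_A(k), π_B(k)):
  0 ↦ (3,2)
  1 ↦ (0,1)
  2 ↦ (2,4)
  3 ↦ (1,4)
  4 ↦ (3,5)
  5 ↦ (2,3)
  6 ↦ (2,2)
  7 ↦ (2,1)
  8 ↦ (3,3)
  9 ↦ (0,5)
  10 ↦ (3,4)
  11 ↦ (1,0)
  12 ↦ (2,5)
  13 ↦ (3,1)
  14 ↦ (0,0)
  15 ↦ (2,0)
  16 ↦ (1,2)
  17 ↦ (1,5)
  18 ↦ (0,4)
  19 ↦ (0,3)
  20 ↦ (1,1)
  21 ↦ (0,2)
  22 ↦ (1,3)
  23 ↦ (3,0)
distinct pairs in image: 24 / 24 needed
  → bijection onto A×B; projections well-typed.

Answer: VALID PRODUCT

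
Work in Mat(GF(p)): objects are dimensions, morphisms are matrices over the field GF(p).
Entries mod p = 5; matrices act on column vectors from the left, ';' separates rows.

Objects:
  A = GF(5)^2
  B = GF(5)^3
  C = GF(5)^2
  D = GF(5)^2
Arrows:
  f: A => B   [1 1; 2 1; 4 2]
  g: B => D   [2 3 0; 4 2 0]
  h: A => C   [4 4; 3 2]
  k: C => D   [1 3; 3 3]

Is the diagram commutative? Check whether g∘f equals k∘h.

1) trace f;g:
  e0=⟨1,0⟩ f=>⟨1,2,4⟩ g=>⟨3,3⟩
  e1=⟨0,1⟩ f=>⟨1,1,2⟩ g=>⟨0,1⟩
  composite₁ = [3 0; 3 1]
2) trace h;k:
  e0=⟨1,0⟩ h=>⟨4,3⟩ k=>⟨3,1⟩
  e1=⟨0,1⟩ h=>⟨4,2⟩ k=>⟨0,3⟩
  composite₂ = [3 0; 1 3]
Equal? distinct morphisms ✗

Answer: DOES NOT COMMUTE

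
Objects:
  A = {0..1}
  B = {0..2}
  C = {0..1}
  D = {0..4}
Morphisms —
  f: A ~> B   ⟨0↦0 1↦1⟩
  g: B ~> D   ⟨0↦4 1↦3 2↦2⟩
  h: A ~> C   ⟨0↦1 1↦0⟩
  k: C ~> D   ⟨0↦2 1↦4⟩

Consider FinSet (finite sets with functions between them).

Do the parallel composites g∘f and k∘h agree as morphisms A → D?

Answer: DOES NOT COMMUTE

Derivation:
1) trace f;g:
  0 f~>0 g~>4
  1 f~>1 g~>3
  composite₁ = ⟨0↦4 1↦3⟩
2) trace h;k:
  0 h~>1 k~>4
  1 h~>0 k~>2
  composite₂ = ⟨0↦4 1↦2⟩
Equal? NO — does not commute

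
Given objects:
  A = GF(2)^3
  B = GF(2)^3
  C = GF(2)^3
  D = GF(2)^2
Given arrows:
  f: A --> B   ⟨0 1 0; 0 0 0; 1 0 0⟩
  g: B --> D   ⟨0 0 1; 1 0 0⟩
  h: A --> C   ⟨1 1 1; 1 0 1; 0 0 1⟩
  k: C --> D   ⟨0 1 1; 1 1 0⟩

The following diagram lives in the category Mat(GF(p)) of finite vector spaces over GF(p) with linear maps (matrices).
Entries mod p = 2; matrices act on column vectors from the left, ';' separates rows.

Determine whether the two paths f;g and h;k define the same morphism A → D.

Along f;g (path 1):
  e0=(1,0,0) f-->(0,0,1) g-->(1,0)
  e1=(0,1,0) f-->(1,0,0) g-->(0,1)
  e2=(0,0,1) f-->(0,0,0) g-->(0,0)
  result₁ = ⟨1 0 0; 0 1 0⟩
Along h;k (path 2):
  e0=(1,0,0) h-->(1,1,0) k-->(1,0)
  e1=(0,1,0) h-->(1,0,0) k-->(0,1)
  e2=(0,0,1) h-->(1,1,1) k-->(0,0)
  result₂ = ⟨1 0 0; 0 1 0⟩
Equal? equal; square commutes

Answer: COMMUTES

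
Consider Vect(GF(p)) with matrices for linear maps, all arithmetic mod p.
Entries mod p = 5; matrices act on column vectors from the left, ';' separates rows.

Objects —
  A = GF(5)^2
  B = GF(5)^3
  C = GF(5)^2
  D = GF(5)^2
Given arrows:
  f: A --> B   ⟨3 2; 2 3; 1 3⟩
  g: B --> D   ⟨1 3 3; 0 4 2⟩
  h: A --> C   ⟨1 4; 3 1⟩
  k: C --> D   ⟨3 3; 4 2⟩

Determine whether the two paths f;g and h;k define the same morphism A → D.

Answer: COMMUTES

Derivation:
1) trace f;g:
  e0=[1,0] f-->[3,2,1] g-->[2,0]
  e1=[0,1] f-->[2,3,3] g-->[0,3]
  composite₁ = ⟨2 0; 0 3⟩
2) trace h;k:
  e0=[1,0] h-->[1,3] k-->[2,0]
  e1=[0,1] h-->[4,1] k-->[0,3]
  composite₂ = ⟨2 0; 0 3⟩
Equal? YES — commutes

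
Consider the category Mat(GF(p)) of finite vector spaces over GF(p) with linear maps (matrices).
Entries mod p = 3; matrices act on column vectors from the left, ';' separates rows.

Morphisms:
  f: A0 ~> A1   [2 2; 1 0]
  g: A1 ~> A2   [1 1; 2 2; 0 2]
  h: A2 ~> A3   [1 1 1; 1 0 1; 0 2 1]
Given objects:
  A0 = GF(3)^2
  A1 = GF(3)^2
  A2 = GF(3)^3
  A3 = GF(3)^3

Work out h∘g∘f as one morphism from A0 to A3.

Answer: [2 0; 2 2; 2 2]

Work:
  e0=⟨1,0⟩ f~>⟨2,1⟩ g~>⟨0,0,2⟩ h~>⟨2,2,2⟩
  e1=⟨0,1⟩ f~>⟨2,0⟩ g~>⟨2,1,0⟩ h~>⟨0,2,2⟩
⟦path⟧: [2 0; 2 2; 2 2]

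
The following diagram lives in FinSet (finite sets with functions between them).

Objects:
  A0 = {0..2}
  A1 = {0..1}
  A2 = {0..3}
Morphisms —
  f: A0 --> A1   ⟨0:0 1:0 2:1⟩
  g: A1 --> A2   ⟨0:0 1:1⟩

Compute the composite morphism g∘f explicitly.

Answer: ⟨0:0 1:0 2:1⟩

Work:
  0 f-->0 g-->0
  1 f-->0 g-->0
  2 f-->1 g-->1
⟦path⟧: ⟨0:0 1:0 2:1⟩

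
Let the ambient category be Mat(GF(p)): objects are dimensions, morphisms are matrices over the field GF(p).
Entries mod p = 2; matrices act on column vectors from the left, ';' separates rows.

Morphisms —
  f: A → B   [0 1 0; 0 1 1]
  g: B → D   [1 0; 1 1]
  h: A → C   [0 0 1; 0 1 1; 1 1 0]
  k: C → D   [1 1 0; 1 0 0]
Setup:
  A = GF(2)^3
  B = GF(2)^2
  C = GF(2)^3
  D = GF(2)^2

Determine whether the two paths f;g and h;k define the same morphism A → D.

Answer: COMMUTES

Work:
Along f;g (path 1):
  e0=⟨1,0,0⟩ f→⟨0,0⟩ g→⟨0,0⟩
  e1=⟨0,1,0⟩ f→⟨1,1⟩ g→⟨1,0⟩
  e2=⟨0,0,1⟩ f→⟨0,1⟩ g→⟨0,1⟩
  result₁ = [0 1 0; 0 0 1]
Along h;k (path 2):
  e0=⟨1,0,0⟩ h→⟨0,0,1⟩ k→⟨0,0⟩
  e1=⟨0,1,0⟩ h→⟨0,1,1⟩ k→⟨1,0⟩
  e2=⟨0,0,1⟩ h→⟨1,1,0⟩ k→⟨0,1⟩
  result₂ = [0 1 0; 0 0 1]
Equal? same morphism ✓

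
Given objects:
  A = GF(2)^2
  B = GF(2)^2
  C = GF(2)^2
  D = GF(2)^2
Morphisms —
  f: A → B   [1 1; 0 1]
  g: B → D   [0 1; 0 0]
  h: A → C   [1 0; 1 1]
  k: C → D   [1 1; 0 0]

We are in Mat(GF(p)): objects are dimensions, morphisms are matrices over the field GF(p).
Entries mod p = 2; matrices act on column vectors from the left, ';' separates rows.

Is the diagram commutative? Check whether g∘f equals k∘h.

Answer: COMMUTES

Trace:
Path 1 = f;g:
  e0=⟨1,0⟩ f→⟨1,0⟩ g→⟨0,0⟩
  e1=⟨0,1⟩ f→⟨1,1⟩ g→⟨1,0⟩
  composite₁ = [0 1; 0 0]
Path 2 = h;k:
  e0=⟨1,0⟩ h→⟨1,1⟩ k→⟨0,0⟩
  e1=⟨0,1⟩ h→⟨0,1⟩ k→⟨1,0⟩
  composite₂ = [0 1; 0 0]
Equal? same morphism ✓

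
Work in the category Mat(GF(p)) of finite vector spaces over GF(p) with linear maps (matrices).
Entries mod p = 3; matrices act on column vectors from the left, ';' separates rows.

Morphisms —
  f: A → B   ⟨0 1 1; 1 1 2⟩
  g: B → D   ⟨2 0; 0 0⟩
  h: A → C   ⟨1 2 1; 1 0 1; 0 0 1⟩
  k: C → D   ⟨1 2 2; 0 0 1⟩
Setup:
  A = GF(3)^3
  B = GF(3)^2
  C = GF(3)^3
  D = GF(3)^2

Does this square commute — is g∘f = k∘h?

Path 1 = f;g:
  e0=[1,0,0] f→[0,1] g→[0,0]
  e1=[0,1,0] f→[1,1] g→[2,0]
  e2=[0,0,1] f→[1,2] g→[2,0]
  ⟦path⟧₁ = ⟨0 2 2; 0 0 0⟩
Path 2 = h;k:
  e0=[1,0,0] h→[1,1,0] k→[0,0]
  e1=[0,1,0] h→[2,0,0] k→[2,0]
  e2=[0,0,1] h→[1,1,1] k→[2,1]
  ⟦path⟧₂ = ⟨0 2 2; 0 0 1⟩
Equal? distinct morphisms ✗

Answer: DOES NOT COMMUTE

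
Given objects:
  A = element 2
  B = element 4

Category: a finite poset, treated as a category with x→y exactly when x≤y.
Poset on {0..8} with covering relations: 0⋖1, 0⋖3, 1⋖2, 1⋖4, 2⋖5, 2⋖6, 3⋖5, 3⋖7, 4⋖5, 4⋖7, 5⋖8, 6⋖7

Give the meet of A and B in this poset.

Lower bounds of A=2 and B=4: {0,1}
  0 ⊑ 1
  1 ⊑ 1
glb = 1

Answer: A∧B = 1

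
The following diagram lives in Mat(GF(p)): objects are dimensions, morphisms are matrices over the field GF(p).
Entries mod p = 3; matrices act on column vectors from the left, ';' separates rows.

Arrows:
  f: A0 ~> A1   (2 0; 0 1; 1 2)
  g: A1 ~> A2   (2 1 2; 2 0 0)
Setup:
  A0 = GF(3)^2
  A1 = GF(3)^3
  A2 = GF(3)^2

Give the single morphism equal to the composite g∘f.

Answer: (0 2; 1 0)

Derivation:
  e0=⟨1,0⟩ f~>⟨2,0,1⟩ g~>⟨0,1⟩
  e1=⟨0,1⟩ f~>⟨0,1,2⟩ g~>⟨2,0⟩
composite: (0 2; 1 0)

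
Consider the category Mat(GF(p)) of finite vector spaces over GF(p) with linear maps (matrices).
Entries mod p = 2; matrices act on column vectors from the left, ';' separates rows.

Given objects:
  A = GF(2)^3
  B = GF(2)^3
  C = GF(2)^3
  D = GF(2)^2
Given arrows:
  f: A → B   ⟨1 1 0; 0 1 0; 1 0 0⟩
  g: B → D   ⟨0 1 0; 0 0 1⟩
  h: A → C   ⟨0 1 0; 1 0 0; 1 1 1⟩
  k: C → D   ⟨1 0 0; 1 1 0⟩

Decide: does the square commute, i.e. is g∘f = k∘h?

Along f;g (path 1):
  e0=(1,0,0) f→(1,0,1) g→(0,1)
  e1=(0,1,0) f→(1,1,0) g→(1,0)
  e2=(0,0,1) f→(0,0,0) g→(0,0)
  ⟦path⟧₁ = ⟨0 1 0; 1 0 0⟩
Along h;k (path 2):
  e0=(1,0,0) h→(0,1,1) k→(0,1)
  e1=(0,1,0) h→(1,0,1) k→(1,1)
  e2=(0,0,1) h→(0,0,1) k→(0,0)
  ⟦path⟧₂ = ⟨0 1 0; 1 1 0⟩
Equal? NO — does not commute

Answer: DOES NOT COMMUTE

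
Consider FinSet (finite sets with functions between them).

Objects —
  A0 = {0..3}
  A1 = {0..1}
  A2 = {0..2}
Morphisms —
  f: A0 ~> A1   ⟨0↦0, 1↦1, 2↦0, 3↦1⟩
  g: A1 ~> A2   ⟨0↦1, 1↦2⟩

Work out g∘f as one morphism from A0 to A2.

  0 f~>0 g~>1
  1 f~>1 g~>2
  2 f~>0 g~>1
  3 f~>1 g~>2
⟦path⟧: ⟨0↦1, 1↦2, 2↦1, 3↦2⟩

Answer: ⟨0↦1, 1↦2, 2↦1, 3↦2⟩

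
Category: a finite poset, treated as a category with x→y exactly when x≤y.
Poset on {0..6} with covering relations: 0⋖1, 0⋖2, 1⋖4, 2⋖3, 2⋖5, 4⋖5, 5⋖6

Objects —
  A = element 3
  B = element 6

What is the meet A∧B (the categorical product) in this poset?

Answer: A∧B = 2

Trace:
Common predecessors of 3,6: {0,2}
  0 <= 2
  2 <= 2
glb = 2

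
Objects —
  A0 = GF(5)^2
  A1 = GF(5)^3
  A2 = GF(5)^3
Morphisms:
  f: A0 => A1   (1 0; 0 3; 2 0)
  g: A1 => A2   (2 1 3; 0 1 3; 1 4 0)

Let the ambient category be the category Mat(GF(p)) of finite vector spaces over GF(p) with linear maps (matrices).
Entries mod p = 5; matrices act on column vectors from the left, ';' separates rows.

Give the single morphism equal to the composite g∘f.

Answer: (3 3; 1 3; 1 2)

Work:
  e0=[1,0] f=>[1,0,2] g=>[3,1,1]
  e1=[0,1] f=>[0,3,0] g=>[3,3,2]
composite: (3 3; 1 3; 1 2)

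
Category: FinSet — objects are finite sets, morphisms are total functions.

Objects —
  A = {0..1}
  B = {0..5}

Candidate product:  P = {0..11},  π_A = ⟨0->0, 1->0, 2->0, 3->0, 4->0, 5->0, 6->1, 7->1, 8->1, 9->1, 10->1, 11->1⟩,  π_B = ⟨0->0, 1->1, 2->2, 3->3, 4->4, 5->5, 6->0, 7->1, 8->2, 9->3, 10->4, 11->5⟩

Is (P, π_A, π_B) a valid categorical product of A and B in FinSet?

Answer: VALID PRODUCT

Derivation:
|A|·|B| = 2·6 = 12;  |P| = 12
Check the pairing map k ↦ (π_A(k), π_B(k)):
  0 -> (0,0)
  1 -> (0,1)
  2 -> (0,2)
  3 -> (0,3)
  4 -> (0,4)
  5 -> (0,5)
  6 -> (1,0)
  7 -> (1,1)
  8 -> (1,2)
  9 -> (1,3)
  10 -> (1,4)
  11 -> (1,5)
distinct pairs in image: 12 / 12 needed
  → bijection onto A×B; projections well-typed.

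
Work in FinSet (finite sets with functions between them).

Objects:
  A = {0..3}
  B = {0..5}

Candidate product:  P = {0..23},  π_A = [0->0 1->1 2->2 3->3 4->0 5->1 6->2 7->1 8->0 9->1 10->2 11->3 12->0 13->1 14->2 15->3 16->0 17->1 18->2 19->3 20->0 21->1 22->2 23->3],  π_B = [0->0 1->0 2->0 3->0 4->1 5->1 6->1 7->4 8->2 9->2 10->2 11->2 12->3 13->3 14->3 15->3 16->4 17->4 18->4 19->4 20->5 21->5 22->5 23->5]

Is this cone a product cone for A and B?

Answer: NOT A VALID PRODUCT — duplicate pair at indices 17,7

Trace:
|A|·|B| = 4·6 = 24;  |P| = 24
Check the pairing map k ↦ (π_A(k), π_B(k)):
  0 -> (0,0)
  1 -> (1,0)
  2 -> (2,0)
  3 -> (3,0)
  4 -> (0,1)
  5 -> (1,1)
  6 -> (2,1)
  7 -> (1,4)
  8 -> (0,2)
  9 -> (1,2)
  10 -> (2,2)
  11 -> (3,2)
  12 -> (0,3)
  13 -> (1,3)
  14 -> (2,3)
  15 -> (3,3)
  16 -> (0,4)
  17 -> (1,4)  ✗ repeats pair of k=7
  18 -> (2,4)
  19 -> (3,4)
  20 -> (0,5)
  21 -> (1,5)
  22 -> (2,5)
  23 -> (3,5)
distinct pairs in image: 23 / 24 needed
  → (1,4) hit at k=7 and k=17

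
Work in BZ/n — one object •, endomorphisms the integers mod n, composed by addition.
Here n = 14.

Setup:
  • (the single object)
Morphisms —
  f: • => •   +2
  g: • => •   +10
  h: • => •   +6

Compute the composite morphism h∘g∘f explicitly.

  0 +2≡2 +10≡12 +6≡4  (mod 14)
composite: +4

Answer: +4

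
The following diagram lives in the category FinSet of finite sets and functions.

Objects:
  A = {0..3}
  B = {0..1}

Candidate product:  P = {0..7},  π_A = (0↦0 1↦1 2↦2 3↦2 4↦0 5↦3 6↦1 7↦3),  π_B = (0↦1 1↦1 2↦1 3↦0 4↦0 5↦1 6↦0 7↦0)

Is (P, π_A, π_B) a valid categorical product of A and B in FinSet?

|A|·|B| = 4·2 = 8;  |P| = 8
Check the pairing map k ↦ (π_A(k), π_B(k)):
  0 ↦ (0,1)
  1 ↦ (1,1)
  2 ↦ (2,1)
  3 ↦ (2,0)
  4 ↦ (0,0)
  5 ↦ (3,1)
  6 ↦ (1,0)
  7 ↦ (3,0)
distinct pairs in image: 8 / 8 needed
  → bijection onto A×B; projections well-typed.

Answer: VALID PRODUCT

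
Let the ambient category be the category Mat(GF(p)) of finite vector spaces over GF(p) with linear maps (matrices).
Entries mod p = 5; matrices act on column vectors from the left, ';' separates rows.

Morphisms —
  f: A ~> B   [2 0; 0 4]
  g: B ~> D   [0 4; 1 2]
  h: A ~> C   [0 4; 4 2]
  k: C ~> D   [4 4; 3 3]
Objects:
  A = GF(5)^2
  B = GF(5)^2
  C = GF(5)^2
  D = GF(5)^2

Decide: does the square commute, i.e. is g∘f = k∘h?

1) trace f;g:
  e0=[1,0] f~>[2,0] g~>[0,2]
  e1=[0,1] f~>[0,4] g~>[1,3]
  result₁ = [0 1; 2 3]
2) trace h;k:
  e0=[1,0] h~>[0,4] k~>[1,2]
  e1=[0,1] h~>[4,2] k~>[4,3]
  result₂ = [1 4; 2 3]
Equal? NO — does not commute

Answer: DOES NOT COMMUTE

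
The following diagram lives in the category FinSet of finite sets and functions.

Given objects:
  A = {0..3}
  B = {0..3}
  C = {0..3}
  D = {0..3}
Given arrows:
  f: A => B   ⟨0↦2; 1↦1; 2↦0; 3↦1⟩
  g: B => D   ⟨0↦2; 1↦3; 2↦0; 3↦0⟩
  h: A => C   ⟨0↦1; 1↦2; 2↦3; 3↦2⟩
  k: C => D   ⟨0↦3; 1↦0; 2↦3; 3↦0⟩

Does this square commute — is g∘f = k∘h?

Answer: DOES NOT COMMUTE

Work:
Along f;g (path 1):
  0 f=>2 g=>0
  1 f=>1 g=>3
  2 f=>0 g=>2
  3 f=>1 g=>3
  composite₁ = ⟨0↦0; 1↦3; 2↦2; 3↦3⟩
Along h;k (path 2):
  0 h=>1 k=>0
  1 h=>2 k=>3
  2 h=>3 k=>0
  3 h=>2 k=>3
  composite₂ = ⟨0↦0; 1↦3; 2↦0; 3↦3⟩
Equal? differ; not commutative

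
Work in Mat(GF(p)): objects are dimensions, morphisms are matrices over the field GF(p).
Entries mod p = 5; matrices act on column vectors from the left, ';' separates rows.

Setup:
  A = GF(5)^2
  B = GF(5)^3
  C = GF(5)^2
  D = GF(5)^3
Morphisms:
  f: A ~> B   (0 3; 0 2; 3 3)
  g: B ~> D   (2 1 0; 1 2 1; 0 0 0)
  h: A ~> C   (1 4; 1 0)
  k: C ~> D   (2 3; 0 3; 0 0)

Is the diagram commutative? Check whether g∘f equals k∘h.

Answer: COMMUTES

Work:
Along f;g (path 1):
  e0=[1,0] f~>[0,0,3] g~>[0,3,0]
  e1=[0,1] f~>[3,2,3] g~>[3,0,0]
  composite₁ = (0 3; 3 0; 0 0)
Along h;k (path 2):
  e0=[1,0] h~>[1,1] k~>[0,3,0]
  e1=[0,1] h~>[4,0] k~>[3,0,0]
  composite₂ = (0 3; 3 0; 0 0)
Equal? same morphism ✓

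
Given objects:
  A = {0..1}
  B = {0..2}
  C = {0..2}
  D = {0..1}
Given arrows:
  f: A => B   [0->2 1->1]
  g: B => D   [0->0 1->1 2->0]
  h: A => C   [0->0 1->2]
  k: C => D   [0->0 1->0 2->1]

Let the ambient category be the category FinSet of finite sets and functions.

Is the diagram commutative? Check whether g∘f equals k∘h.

Answer: COMMUTES

Work:
Along f;g (path 1):
  0 f=>2 g=>0
  1 f=>1 g=>1
  result₁ = [0->0 1->1]
Along h;k (path 2):
  0 h=>0 k=>0
  1 h=>2 k=>1
  result₂ = [0->0 1->1]
Equal? equal; square commutes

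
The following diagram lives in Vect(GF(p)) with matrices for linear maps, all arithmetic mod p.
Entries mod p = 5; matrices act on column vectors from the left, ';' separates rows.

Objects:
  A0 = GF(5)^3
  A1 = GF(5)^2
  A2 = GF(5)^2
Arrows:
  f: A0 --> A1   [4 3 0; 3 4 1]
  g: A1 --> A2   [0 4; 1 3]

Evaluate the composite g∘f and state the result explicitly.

Answer: [2 1 4; 3 0 3]

Trace:
  e0=⟨1,0,0⟩ f-->⟨4,3⟩ g-->⟨2,3⟩
  e1=⟨0,1,0⟩ f-->⟨3,4⟩ g-->⟨1,0⟩
  e2=⟨0,0,1⟩ f-->⟨0,1⟩ g-->⟨4,3⟩
composite: [2 1 4; 3 0 3]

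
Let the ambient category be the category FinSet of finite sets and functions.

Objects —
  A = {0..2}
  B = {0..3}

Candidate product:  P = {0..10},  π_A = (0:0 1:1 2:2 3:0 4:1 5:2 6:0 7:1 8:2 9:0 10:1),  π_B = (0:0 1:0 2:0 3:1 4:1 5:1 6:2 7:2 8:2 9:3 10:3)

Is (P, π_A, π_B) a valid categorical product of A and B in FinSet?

|A|·|B| = 3·4 = 12;  |P| = 11
  → cardinalities differ; no bijection possible.

Answer: NOT A VALID PRODUCT — |P|=11 ≠ |A|·|B|=12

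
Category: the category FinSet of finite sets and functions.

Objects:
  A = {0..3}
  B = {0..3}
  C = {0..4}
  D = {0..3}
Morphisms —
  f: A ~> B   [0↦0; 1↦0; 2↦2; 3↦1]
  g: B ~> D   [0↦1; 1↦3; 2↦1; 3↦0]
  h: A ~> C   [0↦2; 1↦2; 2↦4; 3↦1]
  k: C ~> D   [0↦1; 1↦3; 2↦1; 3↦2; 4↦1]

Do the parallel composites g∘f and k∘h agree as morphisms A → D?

1) trace f;g:
  0 f~>0 g~>1
  1 f~>0 g~>1
  2 f~>2 g~>1
  3 f~>1 g~>3
  ⟦path⟧₁ = [0↦1; 1↦1; 2↦1; 3↦3]
2) trace h;k:
  0 h~>2 k~>1
  1 h~>2 k~>1
  2 h~>4 k~>1
  3 h~>1 k~>3
  ⟦path⟧₂ = [0↦1; 1↦1; 2↦1; 3↦3]
Equal? YES — commutes

Answer: COMMUTES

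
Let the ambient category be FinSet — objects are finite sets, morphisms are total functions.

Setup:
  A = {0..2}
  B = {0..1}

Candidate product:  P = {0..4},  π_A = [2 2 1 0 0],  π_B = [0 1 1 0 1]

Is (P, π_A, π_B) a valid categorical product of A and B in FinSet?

|A|·|B| = 3·2 = 6;  |P| = 5
  → cardinalities differ; no bijection possible.

Answer: NOT A VALID PRODUCT — |P|=5 ≠ |A|·|B|=6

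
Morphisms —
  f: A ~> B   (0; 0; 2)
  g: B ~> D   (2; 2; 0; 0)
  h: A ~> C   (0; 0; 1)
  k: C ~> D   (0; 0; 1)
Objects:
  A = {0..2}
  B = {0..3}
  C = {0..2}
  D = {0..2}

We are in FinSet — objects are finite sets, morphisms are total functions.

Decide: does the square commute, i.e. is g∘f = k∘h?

1) trace f;g:
  0 f~>0 g~>2
  1 f~>0 g~>2
  2 f~>2 g~>0
  result₁ = (2; 2; 0)
2) trace h;k:
  0 h~>0 k~>0
  1 h~>0 k~>0
  2 h~>1 k~>0
  result₂ = (0; 0; 0)
Equal? differ; not commutative

Answer: DOES NOT COMMUTE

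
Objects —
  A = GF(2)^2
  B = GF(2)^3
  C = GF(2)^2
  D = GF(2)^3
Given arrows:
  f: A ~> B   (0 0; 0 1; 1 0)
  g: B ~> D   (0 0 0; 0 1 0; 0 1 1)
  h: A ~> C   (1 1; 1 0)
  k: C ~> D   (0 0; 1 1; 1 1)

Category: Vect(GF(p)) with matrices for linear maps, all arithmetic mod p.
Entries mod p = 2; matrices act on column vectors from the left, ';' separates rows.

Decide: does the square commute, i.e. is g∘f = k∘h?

Answer: DOES NOT COMMUTE

Work:
Path 1 = f;g:
  e0=[1,0] f~>[0,0,1] g~>[0,0,1]
  e1=[0,1] f~>[0,1,0] g~>[0,1,1]
  composite₁ = (0 0; 0 1; 1 1)
Path 2 = h;k:
  e0=[1,0] h~>[1,1] k~>[0,0,0]
  e1=[0,1] h~>[1,0] k~>[0,1,1]
  composite₂ = (0 0; 0 1; 0 1)
Equal? differ; not commutative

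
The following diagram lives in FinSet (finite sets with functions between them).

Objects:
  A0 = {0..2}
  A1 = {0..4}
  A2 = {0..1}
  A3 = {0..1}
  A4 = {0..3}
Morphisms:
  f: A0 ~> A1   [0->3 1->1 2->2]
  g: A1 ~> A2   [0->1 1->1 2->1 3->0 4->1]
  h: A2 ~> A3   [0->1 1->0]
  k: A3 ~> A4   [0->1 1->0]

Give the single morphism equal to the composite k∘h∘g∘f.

Answer: [0->0 1->1 2->1]

Derivation:
  0 f~>3 g~>0 h~>1 k~>0
  1 f~>1 g~>1 h~>0 k~>1
  2 f~>2 g~>1 h~>0 k~>1
composite: [0->0 1->1 2->1]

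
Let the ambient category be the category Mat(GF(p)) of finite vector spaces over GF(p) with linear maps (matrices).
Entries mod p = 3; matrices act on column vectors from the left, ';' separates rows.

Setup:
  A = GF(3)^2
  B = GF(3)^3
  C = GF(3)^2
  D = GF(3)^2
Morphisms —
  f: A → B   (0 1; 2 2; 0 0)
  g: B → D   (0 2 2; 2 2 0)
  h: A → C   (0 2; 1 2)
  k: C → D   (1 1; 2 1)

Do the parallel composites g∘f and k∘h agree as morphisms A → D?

Answer: COMMUTES

Derivation:
Path 1 = f;g:
  e0=(1,0) f→(0,2,0) g→(1,1)
  e1=(0,1) f→(1,2,0) g→(1,0)
  composite₁ = (1 1; 1 0)
Path 2 = h;k:
  e0=(1,0) h→(0,1) k→(1,1)
  e1=(0,1) h→(2,2) k→(1,0)
  composite₂ = (1 1; 1 0)
Equal? same morphism ✓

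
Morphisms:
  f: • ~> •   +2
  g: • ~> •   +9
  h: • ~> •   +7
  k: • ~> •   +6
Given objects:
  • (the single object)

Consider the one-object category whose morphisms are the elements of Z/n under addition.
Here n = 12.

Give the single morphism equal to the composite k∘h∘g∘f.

  0 +2≡2 +9≡11 +7≡6 +6≡0  (mod 12)
result: +0

Answer: +0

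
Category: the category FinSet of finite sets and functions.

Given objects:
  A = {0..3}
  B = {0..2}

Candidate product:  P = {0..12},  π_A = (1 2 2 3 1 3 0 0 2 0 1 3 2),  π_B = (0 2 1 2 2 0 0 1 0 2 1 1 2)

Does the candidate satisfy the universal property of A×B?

Answer: NOT A VALID PRODUCT — |P|=13 ≠ |A|·|B|=12

Derivation:
|A|·|B| = 4·3 = 12;  |P| = 13
  → cardinalities differ; no bijection possible.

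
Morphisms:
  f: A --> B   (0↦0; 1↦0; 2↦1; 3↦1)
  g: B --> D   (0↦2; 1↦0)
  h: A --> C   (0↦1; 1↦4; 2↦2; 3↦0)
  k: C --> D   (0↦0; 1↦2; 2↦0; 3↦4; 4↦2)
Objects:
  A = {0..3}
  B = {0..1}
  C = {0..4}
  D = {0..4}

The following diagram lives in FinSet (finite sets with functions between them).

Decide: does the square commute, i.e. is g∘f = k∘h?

Answer: COMMUTES

Work:
Along f;g (path 1):
  0 f-->0 g-->2
  1 f-->0 g-->2
  2 f-->1 g-->0
  3 f-->1 g-->0
  ⟦path⟧₁ = (0↦2; 1↦2; 2↦0; 3↦0)
Along h;k (path 2):
  0 h-->1 k-->2
  1 h-->4 k-->2
  2 h-->2 k-->0
  3 h-->0 k-->0
  ⟦path⟧₂ = (0↦2; 1↦2; 2↦0; 3↦0)
Equal? same morphism ✓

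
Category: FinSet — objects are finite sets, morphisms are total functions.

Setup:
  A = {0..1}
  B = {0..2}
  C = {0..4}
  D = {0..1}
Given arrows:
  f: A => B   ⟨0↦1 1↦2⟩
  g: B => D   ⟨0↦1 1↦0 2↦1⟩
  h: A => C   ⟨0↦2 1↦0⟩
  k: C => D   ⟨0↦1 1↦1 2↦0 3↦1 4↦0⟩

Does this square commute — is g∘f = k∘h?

Answer: COMMUTES

Work:
Along f;g (path 1):
  0 f=>1 g=>0
  1 f=>2 g=>1
  composite₁ = ⟨0↦0 1↦1⟩
Along h;k (path 2):
  0 h=>2 k=>0
  1 h=>0 k=>1
  composite₂ = ⟨0↦0 1↦1⟩
Equal? equal; square commutes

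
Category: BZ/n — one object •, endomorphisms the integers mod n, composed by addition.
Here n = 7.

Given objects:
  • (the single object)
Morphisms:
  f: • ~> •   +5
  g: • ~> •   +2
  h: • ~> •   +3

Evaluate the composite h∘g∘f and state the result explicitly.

  0 +5≡5 +2≡0 +3≡3  (mod 7)
⟦path⟧: +3

Answer: +3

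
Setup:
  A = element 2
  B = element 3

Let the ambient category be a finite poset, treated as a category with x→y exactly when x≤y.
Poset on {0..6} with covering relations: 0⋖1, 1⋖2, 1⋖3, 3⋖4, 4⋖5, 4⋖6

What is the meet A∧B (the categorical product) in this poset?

{x : x<=A ∧ x<=B} = {0,1}  (A=2, B=3)
  0 <= 1
  1 <= 1
glb = 1

Answer: A∧B = 1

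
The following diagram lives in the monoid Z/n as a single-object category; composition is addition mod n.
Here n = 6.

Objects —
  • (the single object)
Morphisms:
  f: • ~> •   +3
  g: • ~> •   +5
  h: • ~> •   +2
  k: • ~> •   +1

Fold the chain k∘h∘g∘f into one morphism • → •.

  0 +3≡3 +5≡2 +2≡4 +1≡5  (mod 6)
⟦path⟧: +5

Answer: +5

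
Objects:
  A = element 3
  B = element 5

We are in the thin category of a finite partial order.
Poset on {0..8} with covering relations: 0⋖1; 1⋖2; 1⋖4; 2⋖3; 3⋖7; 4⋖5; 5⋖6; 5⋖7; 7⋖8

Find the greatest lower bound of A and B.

Lower bounds of A=3 and B=5: {0,1}
  0 <= 1
  1 <= 1
glb = 1

Answer: A∧B = 1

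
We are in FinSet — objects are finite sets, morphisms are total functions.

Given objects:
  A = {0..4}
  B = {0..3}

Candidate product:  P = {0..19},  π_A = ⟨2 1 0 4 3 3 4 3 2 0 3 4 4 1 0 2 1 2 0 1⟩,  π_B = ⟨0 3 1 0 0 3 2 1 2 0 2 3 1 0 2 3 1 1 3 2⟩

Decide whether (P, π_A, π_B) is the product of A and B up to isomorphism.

Answer: VALID PRODUCT

Derivation:
|A|·|B| = 5·4 = 20;  |P| = 20
Check the pairing map k ↦ (π_A(k), π_B(k)):
  0 : (2,0)
  1 : (1,3)
  2 : (0,1)
  3 : (4,0)
  4 : (3,0)
  5 : (3,3)
  6 : (4,2)
  7 : (3,1)
  8 : (2,2)
  9 : (0,0)
  10 : (3,2)
  11 : (4,3)
  12 : (4,1)
  13 : (1,0)
  14 : (0,2)
  15 : (2,3)
  16 : (1,1)
  17 : (2,1)
  18 : (0,3)
  19 : (1,2)
distinct pairs in image: 20 / 20 needed
  → bijection onto A×B; projections well-typed.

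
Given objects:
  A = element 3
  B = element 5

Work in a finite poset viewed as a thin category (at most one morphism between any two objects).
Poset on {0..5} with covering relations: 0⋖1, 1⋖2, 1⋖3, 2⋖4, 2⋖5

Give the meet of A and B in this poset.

{x : x≤A ∧ x≤B} = {0,1}  (A=3, B=5)
  0 ≤ 1
  1 ≤ 1
glb = 1

Answer: A∧B = 1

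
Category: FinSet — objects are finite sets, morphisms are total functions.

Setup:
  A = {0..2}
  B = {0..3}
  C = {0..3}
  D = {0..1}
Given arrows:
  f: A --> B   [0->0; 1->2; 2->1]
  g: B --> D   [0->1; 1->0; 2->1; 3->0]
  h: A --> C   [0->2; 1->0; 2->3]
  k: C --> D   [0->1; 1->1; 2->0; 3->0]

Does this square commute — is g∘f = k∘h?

Along f;g (path 1):
  0 f-->0 g-->1
  1 f-->2 g-->1
  2 f-->1 g-->0
  result₁ = [0->1; 1->1; 2->0]
Along h;k (path 2):
  0 h-->2 k-->0
  1 h-->0 k-->1
  2 h-->3 k-->0
  result₂ = [0->0; 1->1; 2->0]
Equal? NO — does not commute

Answer: DOES NOT COMMUTE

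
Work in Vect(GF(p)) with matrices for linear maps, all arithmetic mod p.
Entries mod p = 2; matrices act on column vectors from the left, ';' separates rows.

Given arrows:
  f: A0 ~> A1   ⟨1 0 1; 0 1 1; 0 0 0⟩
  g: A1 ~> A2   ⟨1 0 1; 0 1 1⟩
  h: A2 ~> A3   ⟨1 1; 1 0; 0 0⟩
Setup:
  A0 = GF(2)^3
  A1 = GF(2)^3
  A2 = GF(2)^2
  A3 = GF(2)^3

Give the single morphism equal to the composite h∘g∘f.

  e0=(1,0,0) f~>(1,0,0) g~>(1,0) h~>(1,1,0)
  e1=(0,1,0) f~>(0,1,0) g~>(0,1) h~>(1,0,0)
  e2=(0,0,1) f~>(1,1,0) g~>(1,1) h~>(0,1,0)
composite: ⟨1 1 0; 1 0 1; 0 0 0⟩

Answer: ⟨1 1 0; 1 0 1; 0 0 0⟩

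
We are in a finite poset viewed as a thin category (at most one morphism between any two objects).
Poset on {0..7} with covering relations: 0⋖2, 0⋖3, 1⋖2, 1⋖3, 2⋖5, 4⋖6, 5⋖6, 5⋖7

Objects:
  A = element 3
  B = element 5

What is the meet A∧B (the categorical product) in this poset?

Answer: NO MEET EXISTS

Derivation:
Lower bounds of A=3 and B=5: {0,1}
  maximal lower bounds 0 and 1 are incomparable: neither 0⊑1 nor 1⊑0
→ no greatest lower bound exists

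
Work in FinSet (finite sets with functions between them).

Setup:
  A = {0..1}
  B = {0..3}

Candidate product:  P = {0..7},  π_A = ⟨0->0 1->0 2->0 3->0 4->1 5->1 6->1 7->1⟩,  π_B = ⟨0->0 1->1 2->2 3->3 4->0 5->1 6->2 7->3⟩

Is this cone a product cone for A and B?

Answer: VALID PRODUCT

Trace:
|A|·|B| = 2·4 = 8;  |P| = 8
Check the pairing map k ↦ (π_A(k), π_B(k)):
  0 -> (0,0)
  1 -> (0,1)
  2 -> (0,2)
  3 -> (0,3)
  4 -> (1,0)
  5 -> (1,1)
  6 -> (1,2)
  7 -> (1,3)
distinct pairs in image: 8 / 8 needed
  → bijection onto A×B; projections well-typed.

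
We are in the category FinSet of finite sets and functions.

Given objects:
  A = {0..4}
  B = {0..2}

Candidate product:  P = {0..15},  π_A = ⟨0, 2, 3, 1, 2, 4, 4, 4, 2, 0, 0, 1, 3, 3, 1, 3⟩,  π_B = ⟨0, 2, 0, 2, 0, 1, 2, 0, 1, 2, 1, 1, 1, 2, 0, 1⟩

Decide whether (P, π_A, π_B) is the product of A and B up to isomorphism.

Answer: NOT A VALID PRODUCT — |P|=16 ≠ |A|·|B|=15

Work:
|A|·|B| = 5·3 = 15;  |P| = 16
  → cardinalities differ; no bijection possible.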